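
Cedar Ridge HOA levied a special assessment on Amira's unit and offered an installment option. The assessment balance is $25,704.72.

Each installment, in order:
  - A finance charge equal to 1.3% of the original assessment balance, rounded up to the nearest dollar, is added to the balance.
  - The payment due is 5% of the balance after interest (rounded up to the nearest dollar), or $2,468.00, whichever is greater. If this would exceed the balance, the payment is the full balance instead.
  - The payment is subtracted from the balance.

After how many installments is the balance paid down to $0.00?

13

# | Opening | Interest | Payment | End bal
1 | $25,704.72 | $335.00 | $2,468.00 | $23,571.72
2 | $23,571.72 | $335.00 | $2,468.00 | $21,438.72
3 | $21,438.72 | $335.00 | $2,468.00 | $19,305.72
4 | $19,305.72 | $335.00 | $2,468.00 | $17,172.72
5 | $17,172.72 | $335.00 | $2,468.00 | $15,039.72
6 | $15,039.72 | $335.00 | $2,468.00 | $12,906.72
7 | $12,906.72 | $335.00 | $2,468.00 | $10,773.72
8 | $10,773.72 | $335.00 | $2,468.00 | $8,640.72
9 | $8,640.72 | $335.00 | $2,468.00 | $6,507.72
10 | $6,507.72 | $335.00 | $2,468.00 | $4,374.72
11 | $4,374.72 | $335.00 | $2,468.00 | $2,241.72
12 | $2,241.72 | $335.00 | $2,468.00 | $108.72
13 | $108.72 | $335.00 | $443.72 | $0.00
Balance reaches $0.00 in installment 13.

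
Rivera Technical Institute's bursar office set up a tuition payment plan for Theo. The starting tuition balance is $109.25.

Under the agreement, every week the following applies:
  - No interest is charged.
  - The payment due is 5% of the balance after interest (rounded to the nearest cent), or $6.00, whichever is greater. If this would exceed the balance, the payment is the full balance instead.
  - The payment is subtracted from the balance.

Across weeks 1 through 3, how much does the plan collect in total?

$18.00

# | Opening | Payment | End bal
1 | $109.25 | $6.00 | $103.25
2 | $103.25 | $6.00 | $97.25
3 | $97.25 | $6.00 | $91.25
Total paid: $18.00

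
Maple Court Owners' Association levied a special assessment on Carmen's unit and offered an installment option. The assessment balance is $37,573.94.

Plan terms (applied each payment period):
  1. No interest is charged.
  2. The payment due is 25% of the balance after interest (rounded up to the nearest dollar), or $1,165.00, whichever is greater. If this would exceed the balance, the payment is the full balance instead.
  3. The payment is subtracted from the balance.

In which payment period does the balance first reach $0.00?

Payment period 1: $37,573.94 − $9,394.00 → $28,179.94
Payment period 2: $28,179.94 − $7,045.00 → $21,134.94
Payment period 3: $21,134.94 − $5,284.00 → $15,850.94
Payment period 4: $15,850.94 − $3,963.00 → $11,887.94
Payment period 5: $11,887.94 − $2,972.00 → $8,915.94
Payment period 6: $8,915.94 − $2,229.00 → $6,686.94
Payment period 7: $6,686.94 − $1,672.00 → $5,014.94
Payment period 8: $5,014.94 − $1,254.00 → $3,760.94
Payment period 9: $3,760.94 − $1,165.00 → $2,595.94
Payment period 10: $2,595.94 − $1,165.00 → $1,430.94
Payment period 11: $1,430.94 − $1,165.00 → $265.94
Payment period 12: $265.94 − $265.94 → $0.00
Balance reaches $0.00 in payment period 12.

12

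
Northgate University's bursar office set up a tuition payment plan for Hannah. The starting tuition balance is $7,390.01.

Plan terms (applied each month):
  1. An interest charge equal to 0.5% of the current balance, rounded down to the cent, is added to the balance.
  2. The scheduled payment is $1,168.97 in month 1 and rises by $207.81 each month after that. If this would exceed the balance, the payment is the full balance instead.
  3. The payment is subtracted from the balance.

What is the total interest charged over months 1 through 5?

$117.43

# | Opening | Interest | Payment | End bal
1 | $7,390.01 | $36.95 | $1,168.97 | $6,257.99
2 | $6,257.99 | $31.28 | $1,376.78 | $4,912.49
3 | $4,912.49 | $24.56 | $1,584.59 | $3,352.46
4 | $3,352.46 | $16.76 | $1,792.40 | $1,576.82
5 | $1,576.82 | $7.88 | $1,584.70 | $0.00
Total interest: $36.95 + $31.28 + $24.56 + $16.76 + $7.88 = $117.43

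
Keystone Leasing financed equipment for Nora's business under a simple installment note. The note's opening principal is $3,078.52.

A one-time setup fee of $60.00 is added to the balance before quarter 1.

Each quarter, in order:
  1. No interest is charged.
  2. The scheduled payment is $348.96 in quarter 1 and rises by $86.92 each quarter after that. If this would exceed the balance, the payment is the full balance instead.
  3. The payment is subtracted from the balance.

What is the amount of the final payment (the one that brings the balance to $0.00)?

Quarter 1: $3,138.52 − $348.96 → $2,789.56
Quarter 2: $2,789.56 − $435.88 → $2,353.68
Quarter 3: $2,353.68 − $522.80 → $1,830.88
Quarter 4: $1,830.88 − $609.72 → $1,221.16
Quarter 5: $1,221.16 − $696.64 → $524.52
Quarter 6: $524.52 − $524.52 → $0.00

$524.52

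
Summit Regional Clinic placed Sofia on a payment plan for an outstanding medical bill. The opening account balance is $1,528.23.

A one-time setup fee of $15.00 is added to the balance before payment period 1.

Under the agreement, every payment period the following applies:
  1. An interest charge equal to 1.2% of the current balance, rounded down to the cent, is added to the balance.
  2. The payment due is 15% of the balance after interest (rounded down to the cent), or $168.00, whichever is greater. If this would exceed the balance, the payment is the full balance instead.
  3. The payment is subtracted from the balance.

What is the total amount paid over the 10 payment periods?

$1,633.67

# | Opening | Interest | Payment | End bal
1 | $1,543.23 | $18.51 | $234.26 | $1,327.48
2 | $1,327.48 | $15.92 | $201.51 | $1,141.89
3 | $1,141.89 | $13.70 | $173.33 | $982.26
4 | $982.26 | $11.78 | $168.00 | $826.04
5 | $826.04 | $9.91 | $168.00 | $667.95
6 | $667.95 | $8.01 | $168.00 | $507.96
7 | $507.96 | $6.09 | $168.00 | $346.05
8 | $346.05 | $4.15 | $168.00 | $182.20
9 | $182.20 | $2.18 | $168.00 | $16.38
10 | $16.38 | $0.19 | $16.57 | $0.00
Total paid: $1,633.67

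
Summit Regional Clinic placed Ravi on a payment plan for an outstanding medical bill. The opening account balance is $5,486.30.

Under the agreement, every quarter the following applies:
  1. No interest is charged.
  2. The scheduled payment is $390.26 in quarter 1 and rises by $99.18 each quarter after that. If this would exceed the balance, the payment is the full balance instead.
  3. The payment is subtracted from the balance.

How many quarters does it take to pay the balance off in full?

Quarter 1: $5,486.30 − $390.26 → $5,096.04
Quarter 2: $5,096.04 − $489.44 → $4,606.60
Quarter 3: $4,606.60 − $588.62 → $4,017.98
Quarter 4: $4,017.98 − $687.80 → $3,330.18
Quarter 5: $3,330.18 − $786.98 → $2,543.20
Quarter 6: $2,543.20 − $886.16 → $1,657.04
Quarter 7: $1,657.04 − $985.34 → $671.70
Quarter 8: $671.70 − $671.70 → $0.00
Balance reaches $0.00 in quarter 8.

8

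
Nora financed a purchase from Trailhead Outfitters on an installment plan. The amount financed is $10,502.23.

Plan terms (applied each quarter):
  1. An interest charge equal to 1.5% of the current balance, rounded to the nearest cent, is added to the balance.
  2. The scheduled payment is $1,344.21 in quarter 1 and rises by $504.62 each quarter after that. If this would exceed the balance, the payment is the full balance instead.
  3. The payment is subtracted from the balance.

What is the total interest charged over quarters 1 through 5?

Quarter 1: $10,502.23 +$157.53 interest = $10,659.76; pay $1,344.21 → $9,315.55
Quarter 2: $9,315.55 +$139.73 interest = $9,455.28; pay $1,848.83 → $7,606.45
Quarter 3: $7,606.45 +$114.10 interest = $7,720.55; pay $2,353.45 → $5,367.10
Quarter 4: $5,367.10 +$80.51 interest = $5,447.61; pay $2,858.07 → $2,589.54
Quarter 5: $2,589.54 +$38.84 interest = $2,628.38; pay $2,628.38 → $0.00
Total interest: $157.53 + $139.73 + $114.10 + $80.51 + $38.84 = $530.71

$530.71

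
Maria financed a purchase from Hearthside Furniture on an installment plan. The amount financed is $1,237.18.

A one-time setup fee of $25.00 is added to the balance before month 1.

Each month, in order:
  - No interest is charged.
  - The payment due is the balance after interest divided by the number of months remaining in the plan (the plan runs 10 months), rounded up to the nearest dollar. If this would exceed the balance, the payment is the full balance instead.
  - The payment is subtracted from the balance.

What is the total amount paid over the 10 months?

Month 1: $1,262.18 − $127.00 → $1,135.18
Month 2: $1,135.18 − $127.00 → $1,008.18
Month 3: $1,008.18 − $127.00 → $881.18
Month 4: $881.18 − $126.00 → $755.18
Month 5: $755.18 − $126.00 → $629.18
Month 6: $629.18 − $126.00 → $503.18
Month 7: $503.18 − $126.00 → $377.18
Month 8: $377.18 − $126.00 → $251.18
Month 9: $251.18 − $126.00 → $125.18
Month 10: $125.18 − $125.18 → $0.00
Total paid: $1,262.18

$1,262.18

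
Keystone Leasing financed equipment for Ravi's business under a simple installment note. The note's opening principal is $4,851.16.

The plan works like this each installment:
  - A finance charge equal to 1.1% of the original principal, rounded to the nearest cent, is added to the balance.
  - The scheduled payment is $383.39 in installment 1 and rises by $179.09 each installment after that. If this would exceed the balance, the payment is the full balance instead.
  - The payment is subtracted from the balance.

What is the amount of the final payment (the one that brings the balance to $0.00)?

$237.99

# | Opening | Interest | Payment | End bal
1 | $4,851.16 | $53.36 | $383.39 | $4,521.13
2 | $4,521.13 | $53.36 | $562.48 | $4,012.01
3 | $4,012.01 | $53.36 | $741.57 | $3,323.80
4 | $3,323.80 | $53.36 | $920.66 | $2,456.50
5 | $2,456.50 | $53.36 | $1,099.75 | $1,410.11
6 | $1,410.11 | $53.36 | $1,278.84 | $184.63
7 | $184.63 | $53.36 | $237.99 | $0.00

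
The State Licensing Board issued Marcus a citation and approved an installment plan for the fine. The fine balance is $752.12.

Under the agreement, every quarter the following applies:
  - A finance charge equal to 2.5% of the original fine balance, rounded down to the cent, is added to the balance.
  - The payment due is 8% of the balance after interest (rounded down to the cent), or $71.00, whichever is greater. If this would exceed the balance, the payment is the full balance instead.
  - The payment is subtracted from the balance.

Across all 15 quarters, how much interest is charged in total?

Quarter 1: opening $752.12; interest $18.80 → $770.92; payment $71.00; balance $699.92
Quarter 2: opening $699.92; interest $18.80 → $718.72; payment $71.00; balance $647.72
Quarter 3: opening $647.72; interest $18.80 → $666.52; payment $71.00; balance $595.52
Quarter 4: opening $595.52; interest $18.80 → $614.32; payment $71.00; balance $543.32
Quarter 5: opening $543.32; interest $18.80 → $562.12; payment $71.00; balance $491.12
Quarter 6: opening $491.12; interest $18.80 → $509.92; payment $71.00; balance $438.92
Quarter 7: opening $438.92; interest $18.80 → $457.72; payment $71.00; balance $386.72
Quarter 8: opening $386.72; interest $18.80 → $405.52; payment $71.00; balance $334.52
Quarter 9: opening $334.52; interest $18.80 → $353.32; payment $71.00; balance $282.32
Quarter 10: opening $282.32; interest $18.80 → $301.12; payment $71.00; balance $230.12
Quarter 11: opening $230.12; interest $18.80 → $248.92; payment $71.00; balance $177.92
Quarter 12: opening $177.92; interest $18.80 → $196.72; payment $71.00; balance $125.72
Quarter 13: opening $125.72; interest $18.80 → $144.52; payment $71.00; balance $73.52
Quarter 14: opening $73.52; interest $18.80 → $92.32; payment $71.00; balance $21.32
Quarter 15: opening $21.32; interest $18.80 → $40.12; payment $40.12; balance $0.00
Total interest: $18.80 + $18.80 + $18.80 + $18.80 + $18.80 + $18.80 + $18.80 + $18.80 + $18.80 + $18.80 + $18.80 + $18.80 + $18.80 + $18.80 + $18.80 = $282.00

$282.00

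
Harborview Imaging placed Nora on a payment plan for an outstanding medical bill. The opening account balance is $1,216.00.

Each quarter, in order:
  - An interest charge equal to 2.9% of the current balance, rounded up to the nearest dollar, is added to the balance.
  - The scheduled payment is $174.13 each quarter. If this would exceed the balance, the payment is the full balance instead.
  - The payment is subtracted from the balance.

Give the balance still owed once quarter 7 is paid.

Quarter 1: $1,216.00 +$36.00 interest = $1,252.00; pay $174.13 → $1,077.87
Quarter 2: $1,077.87 +$32.00 interest = $1,109.87; pay $174.13 → $935.74
Quarter 3: $935.74 +$28.00 interest = $963.74; pay $174.13 → $789.61
Quarter 4: $789.61 +$23.00 interest = $812.61; pay $174.13 → $638.48
Quarter 5: $638.48 +$19.00 interest = $657.48; pay $174.13 → $483.35
Quarter 6: $483.35 +$15.00 interest = $498.35; pay $174.13 → $324.22
Quarter 7: $324.22 +$10.00 interest = $334.22; pay $174.13 → $160.09

$160.09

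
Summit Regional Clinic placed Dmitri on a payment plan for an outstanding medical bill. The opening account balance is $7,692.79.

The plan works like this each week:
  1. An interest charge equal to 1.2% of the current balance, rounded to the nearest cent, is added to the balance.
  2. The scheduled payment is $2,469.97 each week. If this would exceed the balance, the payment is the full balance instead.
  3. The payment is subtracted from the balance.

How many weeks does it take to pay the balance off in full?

4

Week 1: $7,692.79 +$92.31 interest = $7,785.10; pay $2,469.97 → $5,315.13
Week 2: $5,315.13 +$63.78 interest = $5,378.91; pay $2,469.97 → $2,908.94
Week 3: $2,908.94 +$34.91 interest = $2,943.85; pay $2,469.97 → $473.88
Week 4: $473.88 +$5.69 interest = $479.57; pay $479.57 → $0.00
Balance reaches $0.00 in week 4.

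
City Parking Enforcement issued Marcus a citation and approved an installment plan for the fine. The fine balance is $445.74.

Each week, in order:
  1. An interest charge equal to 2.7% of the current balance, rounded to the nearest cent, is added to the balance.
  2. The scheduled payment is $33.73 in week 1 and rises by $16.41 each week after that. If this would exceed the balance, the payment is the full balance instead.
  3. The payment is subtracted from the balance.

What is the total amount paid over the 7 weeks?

Week 1: opening $445.74; interest $12.03 → $457.77; payment $33.73; balance $424.04
Week 2: opening $424.04; interest $11.45 → $435.49; payment $50.14; balance $385.35
Week 3: opening $385.35; interest $10.40 → $395.75; payment $66.55; balance $329.20
Week 4: opening $329.20; interest $8.89 → $338.09; payment $82.96; balance $255.13
Week 5: opening $255.13; interest $6.89 → $262.02; payment $99.37; balance $162.65
Week 6: opening $162.65; interest $4.39 → $167.04; payment $115.78; balance $51.26
Week 7: opening $51.26; interest $1.38 → $52.64; payment $52.64; balance $0.00
Total paid: $501.17

$501.17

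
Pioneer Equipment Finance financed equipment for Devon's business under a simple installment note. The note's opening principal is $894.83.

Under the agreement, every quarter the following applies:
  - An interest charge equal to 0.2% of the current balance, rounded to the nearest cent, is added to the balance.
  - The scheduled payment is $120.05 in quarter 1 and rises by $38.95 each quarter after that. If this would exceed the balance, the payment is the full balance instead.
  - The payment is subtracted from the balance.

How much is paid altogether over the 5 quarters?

# | Opening | Interest | Payment | End bal
1 | $894.83 | $1.79 | $120.05 | $776.57
2 | $776.57 | $1.55 | $159.00 | $619.12
3 | $619.12 | $1.24 | $197.95 | $422.41
4 | $422.41 | $0.84 | $236.90 | $186.35
5 | $186.35 | $0.37 | $186.72 | $0.00
Total paid: $900.62

$900.62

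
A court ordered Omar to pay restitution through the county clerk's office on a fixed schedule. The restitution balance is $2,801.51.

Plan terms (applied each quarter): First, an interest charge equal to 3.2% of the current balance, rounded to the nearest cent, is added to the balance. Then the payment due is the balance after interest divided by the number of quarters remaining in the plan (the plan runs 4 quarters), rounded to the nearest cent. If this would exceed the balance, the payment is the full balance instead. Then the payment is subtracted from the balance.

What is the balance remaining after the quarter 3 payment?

$769.79

# | Opening | Interest | Payment | End bal
1 | $2,801.51 | $89.65 | $722.79 | $2,168.37
2 | $2,168.37 | $69.39 | $745.92 | $1,491.84
3 | $1,491.84 | $47.74 | $769.79 | $769.79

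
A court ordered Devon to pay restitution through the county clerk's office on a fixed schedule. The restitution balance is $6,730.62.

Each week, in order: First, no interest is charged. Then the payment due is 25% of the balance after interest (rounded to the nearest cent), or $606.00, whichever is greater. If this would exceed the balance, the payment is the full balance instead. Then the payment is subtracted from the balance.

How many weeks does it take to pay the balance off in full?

8

Week 1: $6,730.62 − $1,682.66 → $5,047.96
Week 2: $5,047.96 − $1,261.99 → $3,785.97
Week 3: $3,785.97 − $946.49 → $2,839.48
Week 4: $2,839.48 − $709.87 → $2,129.61
Week 5: $2,129.61 − $606.00 → $1,523.61
Week 6: $1,523.61 − $606.00 → $917.61
Week 7: $917.61 − $606.00 → $311.61
Week 8: $311.61 − $311.61 → $0.00
Balance reaches $0.00 in week 8.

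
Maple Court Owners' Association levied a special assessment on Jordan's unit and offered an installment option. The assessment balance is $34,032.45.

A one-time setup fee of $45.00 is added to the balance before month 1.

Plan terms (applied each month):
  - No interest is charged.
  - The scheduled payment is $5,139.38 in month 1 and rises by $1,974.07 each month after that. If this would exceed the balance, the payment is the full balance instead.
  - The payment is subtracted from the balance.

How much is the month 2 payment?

Month 1: opening $34,077.45; payment $5,139.38; balance $28,938.07
Month 2: opening $28,938.07; payment $7,113.45; balance $21,824.62

$7,113.45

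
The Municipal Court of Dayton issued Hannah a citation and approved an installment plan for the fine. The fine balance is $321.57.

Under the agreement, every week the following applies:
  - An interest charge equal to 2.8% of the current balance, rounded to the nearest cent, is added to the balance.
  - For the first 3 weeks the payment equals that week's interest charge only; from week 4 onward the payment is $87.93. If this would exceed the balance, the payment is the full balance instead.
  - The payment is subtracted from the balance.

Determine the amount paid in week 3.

Week 1: opening $321.57; interest $9.00 → $330.57; payment $9.00; balance $321.57
Week 2: opening $321.57; interest $9.00 → $330.57; payment $9.00; balance $321.57
Week 3: opening $321.57; interest $9.00 → $330.57; payment $9.00; balance $321.57

$9.00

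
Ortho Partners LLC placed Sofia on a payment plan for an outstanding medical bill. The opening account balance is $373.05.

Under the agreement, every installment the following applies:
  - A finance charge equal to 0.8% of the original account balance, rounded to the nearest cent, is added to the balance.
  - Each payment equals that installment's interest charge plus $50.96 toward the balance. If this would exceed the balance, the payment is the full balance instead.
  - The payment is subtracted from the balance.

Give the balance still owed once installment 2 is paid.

$271.13

Installment 1: opening $373.05; interest $2.98 → $376.03; payment $53.94; balance $322.09
Installment 2: opening $322.09; interest $2.98 → $325.07; payment $53.94; balance $271.13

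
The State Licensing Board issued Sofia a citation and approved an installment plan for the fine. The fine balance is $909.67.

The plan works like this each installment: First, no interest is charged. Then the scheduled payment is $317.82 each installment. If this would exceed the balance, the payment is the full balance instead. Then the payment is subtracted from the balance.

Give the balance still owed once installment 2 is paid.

$274.03

Installment 1: $909.67 − $317.82 → $591.85
Installment 2: $591.85 − $317.82 → $274.03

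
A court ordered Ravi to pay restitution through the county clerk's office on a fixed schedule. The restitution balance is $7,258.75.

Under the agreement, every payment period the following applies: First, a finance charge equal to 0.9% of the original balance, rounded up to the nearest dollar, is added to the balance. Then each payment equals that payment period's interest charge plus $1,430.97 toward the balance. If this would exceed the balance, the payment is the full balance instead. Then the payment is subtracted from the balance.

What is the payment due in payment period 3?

Payment period 1: $7,258.75 +$66.00 interest = $7,324.75; pay $1,496.97 → $5,827.78
Payment period 2: $5,827.78 +$66.00 interest = $5,893.78; pay $1,496.97 → $4,396.81
Payment period 3: $4,396.81 +$66.00 interest = $4,462.81; pay $1,496.97 → $2,965.84

$1,496.97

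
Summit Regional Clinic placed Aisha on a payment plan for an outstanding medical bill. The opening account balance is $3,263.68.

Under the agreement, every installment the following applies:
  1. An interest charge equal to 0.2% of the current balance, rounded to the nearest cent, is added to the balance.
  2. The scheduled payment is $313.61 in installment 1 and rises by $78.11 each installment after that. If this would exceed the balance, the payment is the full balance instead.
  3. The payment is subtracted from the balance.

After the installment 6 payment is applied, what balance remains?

$237.16

Installment 1: $3,263.68 +$6.53 interest = $3,270.21; pay $313.61 → $2,956.60
Installment 2: $2,956.60 +$5.91 interest = $2,962.51; pay $391.72 → $2,570.79
Installment 3: $2,570.79 +$5.14 interest = $2,575.93; pay $469.83 → $2,106.10
Installment 4: $2,106.10 +$4.21 interest = $2,110.31; pay $547.94 → $1,562.37
Installment 5: $1,562.37 +$3.12 interest = $1,565.49; pay $626.05 → $939.44
Installment 6: $939.44 +$1.88 interest = $941.32; pay $704.16 → $237.16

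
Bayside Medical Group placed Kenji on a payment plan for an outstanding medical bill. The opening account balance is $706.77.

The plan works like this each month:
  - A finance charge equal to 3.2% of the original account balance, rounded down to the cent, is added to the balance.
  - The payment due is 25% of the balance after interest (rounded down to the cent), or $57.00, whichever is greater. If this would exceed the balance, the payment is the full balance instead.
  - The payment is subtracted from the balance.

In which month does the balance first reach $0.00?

# | Opening | Interest | Payment | End bal
1 | $706.77 | $22.61 | $182.34 | $547.04
2 | $547.04 | $22.61 | $142.41 | $427.24
3 | $427.24 | $22.61 | $112.46 | $337.39
4 | $337.39 | $22.61 | $90.00 | $270.00
5 | $270.00 | $22.61 | $73.15 | $219.46
6 | $219.46 | $22.61 | $60.51 | $181.56
7 | $181.56 | $22.61 | $57.00 | $147.17
8 | $147.17 | $22.61 | $57.00 | $112.78
9 | $112.78 | $22.61 | $57.00 | $78.39
10 | $78.39 | $22.61 | $57.00 | $44.00
11 | $44.00 | $22.61 | $57.00 | $9.61
12 | $9.61 | $22.61 | $32.22 | $0.00
Balance reaches $0.00 in month 12.

12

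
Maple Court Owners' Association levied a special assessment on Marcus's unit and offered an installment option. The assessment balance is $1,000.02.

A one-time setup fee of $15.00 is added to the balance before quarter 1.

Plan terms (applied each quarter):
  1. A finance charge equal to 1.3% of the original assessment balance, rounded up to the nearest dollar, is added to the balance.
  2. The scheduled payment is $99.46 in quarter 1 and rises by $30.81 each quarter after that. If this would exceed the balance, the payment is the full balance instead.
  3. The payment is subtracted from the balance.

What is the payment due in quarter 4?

$191.89

Quarter 1: opening $1,015.02; interest $14.00 → $1,029.02; payment $99.46; balance $929.56
Quarter 2: opening $929.56; interest $14.00 → $943.56; payment $130.27; balance $813.29
Quarter 3: opening $813.29; interest $14.00 → $827.29; payment $161.08; balance $666.21
Quarter 4: opening $666.21; interest $14.00 → $680.21; payment $191.89; balance $488.32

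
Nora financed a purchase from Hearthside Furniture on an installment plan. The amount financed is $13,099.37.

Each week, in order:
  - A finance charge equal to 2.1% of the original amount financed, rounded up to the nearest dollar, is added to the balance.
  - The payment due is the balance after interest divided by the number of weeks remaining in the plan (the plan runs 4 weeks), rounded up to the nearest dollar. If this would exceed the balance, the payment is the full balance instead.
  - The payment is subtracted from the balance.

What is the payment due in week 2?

$3,436.00

Week 1: $13,099.37 +$276.00 interest = $13,375.37; pay $3,344.00 → $10,031.37
Week 2: $10,031.37 +$276.00 interest = $10,307.37; pay $3,436.00 → $6,871.37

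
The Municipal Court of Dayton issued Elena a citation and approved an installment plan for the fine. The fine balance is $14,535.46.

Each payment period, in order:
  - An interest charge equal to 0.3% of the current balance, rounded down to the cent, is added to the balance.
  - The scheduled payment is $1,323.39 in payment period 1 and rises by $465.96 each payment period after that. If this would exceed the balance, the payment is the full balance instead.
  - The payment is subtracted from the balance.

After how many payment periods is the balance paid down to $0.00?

6

Payment period 1: opening $14,535.46; interest $43.60 → $14,579.06; payment $1,323.39; balance $13,255.67
Payment period 2: opening $13,255.67; interest $39.76 → $13,295.43; payment $1,789.35; balance $11,506.08
Payment period 3: opening $11,506.08; interest $34.51 → $11,540.59; payment $2,255.31; balance $9,285.28
Payment period 4: opening $9,285.28; interest $27.85 → $9,313.13; payment $2,721.27; balance $6,591.86
Payment period 5: opening $6,591.86; interest $19.77 → $6,611.63; payment $3,187.23; balance $3,424.40
Payment period 6: opening $3,424.40; interest $10.27 → $3,434.67; payment $3,434.67; balance $0.00
Balance reaches $0.00 in payment period 6.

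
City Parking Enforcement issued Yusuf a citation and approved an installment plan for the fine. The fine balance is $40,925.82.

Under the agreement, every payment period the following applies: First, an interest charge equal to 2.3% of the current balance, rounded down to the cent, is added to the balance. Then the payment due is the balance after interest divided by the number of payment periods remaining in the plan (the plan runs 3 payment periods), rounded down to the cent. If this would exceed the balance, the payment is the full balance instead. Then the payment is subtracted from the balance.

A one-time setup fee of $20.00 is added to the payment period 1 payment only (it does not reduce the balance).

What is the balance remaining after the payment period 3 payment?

Payment period 1: $40,925.82 +$941.29 interest = $41,867.11; pay $13,955.70 (+ $20.00 fee) → $27,911.41
Payment period 2: $27,911.41 +$641.96 interest = $28,553.37; pay $14,276.68 → $14,276.69
Payment period 3: $14,276.69 +$328.36 interest = $14,605.05; pay $14,605.05 → $0.00

$0.00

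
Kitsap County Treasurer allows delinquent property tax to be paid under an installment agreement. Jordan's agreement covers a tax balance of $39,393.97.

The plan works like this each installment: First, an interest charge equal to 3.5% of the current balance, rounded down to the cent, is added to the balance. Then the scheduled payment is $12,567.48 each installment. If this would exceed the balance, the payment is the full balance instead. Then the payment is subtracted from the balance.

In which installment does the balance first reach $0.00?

4

Installment 1: $39,393.97 +$1,378.78 interest = $40,772.75; pay $12,567.48 → $28,205.27
Installment 2: $28,205.27 +$987.18 interest = $29,192.45; pay $12,567.48 → $16,624.97
Installment 3: $16,624.97 +$581.87 interest = $17,206.84; pay $12,567.48 → $4,639.36
Installment 4: $4,639.36 +$162.37 interest = $4,801.73; pay $4,801.73 → $0.00
Balance reaches $0.00 in installment 4.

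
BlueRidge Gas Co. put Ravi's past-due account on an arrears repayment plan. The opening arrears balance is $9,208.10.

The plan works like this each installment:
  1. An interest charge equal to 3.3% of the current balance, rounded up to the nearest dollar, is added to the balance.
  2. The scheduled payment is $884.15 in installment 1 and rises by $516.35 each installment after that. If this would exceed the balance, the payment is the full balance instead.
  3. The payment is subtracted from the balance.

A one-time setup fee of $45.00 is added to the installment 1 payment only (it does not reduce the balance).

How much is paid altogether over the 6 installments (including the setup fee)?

$10,428.10

Installment 1: $9,208.10 +$304.00 interest = $9,512.10; pay $884.15 (+ $45.00 fee) → $8,627.95
Installment 2: $8,627.95 +$285.00 interest = $8,912.95; pay $1,400.50 → $7,512.45
Installment 3: $7,512.45 +$248.00 interest = $7,760.45; pay $1,916.85 → $5,843.60
Installment 4: $5,843.60 +$193.00 interest = $6,036.60; pay $2,433.20 → $3,603.40
Installment 5: $3,603.40 +$119.00 interest = $3,722.40; pay $2,949.55 → $772.85
Installment 6: $772.85 +$26.00 interest = $798.85; pay $798.85 → $0.00
Total paid: $10,428.10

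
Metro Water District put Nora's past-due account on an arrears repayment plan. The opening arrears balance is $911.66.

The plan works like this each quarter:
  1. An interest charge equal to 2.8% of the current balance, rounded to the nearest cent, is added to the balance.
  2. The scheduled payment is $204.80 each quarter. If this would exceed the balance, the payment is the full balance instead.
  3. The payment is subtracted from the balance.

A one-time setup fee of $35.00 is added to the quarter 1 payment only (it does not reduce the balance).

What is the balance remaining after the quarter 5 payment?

Quarter 1: opening $911.66; interest $25.53 → $937.19; payment $204.80 (+ $35.00 fee); balance $732.39
Quarter 2: opening $732.39; interest $20.51 → $752.90; payment $204.80; balance $548.10
Quarter 3: opening $548.10; interest $15.35 → $563.45; payment $204.80; balance $358.65
Quarter 4: opening $358.65; interest $10.04 → $368.69; payment $204.80; balance $163.89
Quarter 5: opening $163.89; interest $4.59 → $168.48; payment $168.48; balance $0.00

$0.00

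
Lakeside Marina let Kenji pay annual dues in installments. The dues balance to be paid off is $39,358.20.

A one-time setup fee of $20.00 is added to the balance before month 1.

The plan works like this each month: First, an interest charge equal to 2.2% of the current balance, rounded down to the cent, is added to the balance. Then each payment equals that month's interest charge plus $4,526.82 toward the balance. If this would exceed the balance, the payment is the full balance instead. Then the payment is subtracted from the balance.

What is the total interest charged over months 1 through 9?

$4,211.64

Month 1: opening $39,378.20; interest $866.32 → $40,244.52; payment $5,393.14; balance $34,851.38
Month 2: opening $34,851.38; interest $766.73 → $35,618.11; payment $5,293.55; balance $30,324.56
Month 3: opening $30,324.56; interest $667.14 → $30,991.70; payment $5,193.96; balance $25,797.74
Month 4: opening $25,797.74; interest $567.55 → $26,365.29; payment $5,094.37; balance $21,270.92
Month 5: opening $21,270.92; interest $467.96 → $21,738.88; payment $4,994.78; balance $16,744.10
Month 6: opening $16,744.10; interest $368.37 → $17,112.47; payment $4,895.19; balance $12,217.28
Month 7: opening $12,217.28; interest $268.78 → $12,486.06; payment $4,795.60; balance $7,690.46
Month 8: opening $7,690.46; interest $169.19 → $7,859.65; payment $4,696.01; balance $3,163.64
Month 9: opening $3,163.64; interest $69.60 → $3,233.24; payment $3,233.24; balance $0.00
Total interest: $866.32 + $766.73 + $667.14 + $567.55 + $467.96 + $368.37 + $268.78 + $169.19 + $69.60 = $4,211.64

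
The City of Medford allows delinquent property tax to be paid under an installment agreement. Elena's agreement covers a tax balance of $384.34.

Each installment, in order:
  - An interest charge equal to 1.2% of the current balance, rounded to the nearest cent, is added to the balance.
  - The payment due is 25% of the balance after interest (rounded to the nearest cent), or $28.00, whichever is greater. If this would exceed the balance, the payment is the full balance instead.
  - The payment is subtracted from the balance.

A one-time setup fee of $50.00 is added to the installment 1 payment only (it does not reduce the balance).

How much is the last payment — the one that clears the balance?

# | Opening | Interest | Payment | Fee | End bal
1 | $384.34 | $4.61 | $97.24 | $50.00 | $291.71
2 | $291.71 | $3.50 | $73.80 | — | $221.41
3 | $221.41 | $2.66 | $56.02 | — | $168.05
4 | $168.05 | $2.02 | $42.52 | — | $127.55
5 | $127.55 | $1.53 | $32.27 | — | $96.81
6 | $96.81 | $1.16 | $28.00 | — | $69.97
7 | $69.97 | $0.84 | $28.00 | — | $42.81
8 | $42.81 | $0.51 | $28.00 | — | $15.32
9 | $15.32 | $0.18 | $15.50 | — | $0.00

$15.50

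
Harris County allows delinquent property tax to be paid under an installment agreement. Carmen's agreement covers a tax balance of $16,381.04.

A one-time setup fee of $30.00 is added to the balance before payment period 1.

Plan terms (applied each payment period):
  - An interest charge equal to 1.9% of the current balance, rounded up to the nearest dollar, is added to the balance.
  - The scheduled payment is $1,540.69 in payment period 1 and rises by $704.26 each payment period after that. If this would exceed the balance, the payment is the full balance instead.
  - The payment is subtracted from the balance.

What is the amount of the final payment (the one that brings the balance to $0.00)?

# | Opening | Interest | Payment | End bal
1 | $16,411.04 | $312.00 | $1,540.69 | $15,182.35
2 | $15,182.35 | $289.00 | $2,244.95 | $13,226.40
3 | $13,226.40 | $252.00 | $2,949.21 | $10,529.19
4 | $10,529.19 | $201.00 | $3,653.47 | $7,076.72
5 | $7,076.72 | $135.00 | $4,357.73 | $2,853.99
6 | $2,853.99 | $55.00 | $2,908.99 | $0.00

$2,908.99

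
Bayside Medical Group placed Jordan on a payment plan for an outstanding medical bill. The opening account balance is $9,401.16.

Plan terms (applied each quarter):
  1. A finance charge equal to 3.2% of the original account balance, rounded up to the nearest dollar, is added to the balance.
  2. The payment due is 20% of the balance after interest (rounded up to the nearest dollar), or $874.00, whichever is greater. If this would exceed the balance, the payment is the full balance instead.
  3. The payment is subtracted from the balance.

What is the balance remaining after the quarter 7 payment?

Quarter 1: opening $9,401.16; interest $301.00 → $9,702.16; payment $1,941.00; balance $7,761.16
Quarter 2: opening $7,761.16; interest $301.00 → $8,062.16; payment $1,613.00; balance $6,449.16
Quarter 3: opening $6,449.16; interest $301.00 → $6,750.16; payment $1,351.00; balance $5,399.16
Quarter 4: opening $5,399.16; interest $301.00 → $5,700.16; payment $1,141.00; balance $4,559.16
Quarter 5: opening $4,559.16; interest $301.00 → $4,860.16; payment $973.00; balance $3,887.16
Quarter 6: opening $3,887.16; interest $301.00 → $4,188.16; payment $874.00; balance $3,314.16
Quarter 7: opening $3,314.16; interest $301.00 → $3,615.16; payment $874.00; balance $2,741.16

$2,741.16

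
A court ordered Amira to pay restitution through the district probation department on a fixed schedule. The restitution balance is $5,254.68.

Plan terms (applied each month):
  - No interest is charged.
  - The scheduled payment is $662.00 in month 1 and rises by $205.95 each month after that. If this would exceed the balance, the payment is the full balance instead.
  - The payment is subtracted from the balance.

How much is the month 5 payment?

$1,370.98

Month 1: opening $5,254.68; payment $662.00; balance $4,592.68
Month 2: opening $4,592.68; payment $867.95; balance $3,724.73
Month 3: opening $3,724.73; payment $1,073.90; balance $2,650.83
Month 4: opening $2,650.83; payment $1,279.85; balance $1,370.98
Month 5: opening $1,370.98; payment $1,370.98; balance $0.00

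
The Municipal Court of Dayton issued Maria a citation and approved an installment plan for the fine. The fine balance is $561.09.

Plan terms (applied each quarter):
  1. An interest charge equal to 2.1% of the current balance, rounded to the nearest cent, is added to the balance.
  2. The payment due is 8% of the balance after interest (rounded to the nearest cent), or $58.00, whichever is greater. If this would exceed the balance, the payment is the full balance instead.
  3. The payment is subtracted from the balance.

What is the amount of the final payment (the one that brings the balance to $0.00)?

Quarter 1: opening $561.09; interest $11.78 → $572.87; payment $58.00; balance $514.87
Quarter 2: opening $514.87; interest $10.81 → $525.68; payment $58.00; balance $467.68
Quarter 3: opening $467.68; interest $9.82 → $477.50; payment $58.00; balance $419.50
Quarter 4: opening $419.50; interest $8.81 → $428.31; payment $58.00; balance $370.31
Quarter 5: opening $370.31; interest $7.78 → $378.09; payment $58.00; balance $320.09
Quarter 6: opening $320.09; interest $6.72 → $326.81; payment $58.00; balance $268.81
Quarter 7: opening $268.81; interest $5.65 → $274.46; payment $58.00; balance $216.46
Quarter 8: opening $216.46; interest $4.55 → $221.01; payment $58.00; balance $163.01
Quarter 9: opening $163.01; interest $3.42 → $166.43; payment $58.00; balance $108.43
Quarter 10: opening $108.43; interest $2.28 → $110.71; payment $58.00; balance $52.71
Quarter 11: opening $52.71; interest $1.11 → $53.82; payment $53.82; balance $0.00

$53.82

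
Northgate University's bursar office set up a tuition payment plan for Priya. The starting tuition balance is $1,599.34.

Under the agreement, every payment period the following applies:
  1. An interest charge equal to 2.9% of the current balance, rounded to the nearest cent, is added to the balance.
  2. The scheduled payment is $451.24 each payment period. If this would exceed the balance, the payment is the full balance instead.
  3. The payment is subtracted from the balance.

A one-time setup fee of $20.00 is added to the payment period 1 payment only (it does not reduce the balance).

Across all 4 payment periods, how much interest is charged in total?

$113.71

Payment period 1: $1,599.34 +$46.38 interest = $1,645.72; pay $451.24 (+ $20.00 fee) → $1,194.48
Payment period 2: $1,194.48 +$34.64 interest = $1,229.12; pay $451.24 → $777.88
Payment period 3: $777.88 +$22.56 interest = $800.44; pay $451.24 → $349.20
Payment period 4: $349.20 +$10.13 interest = $359.33; pay $359.33 → $0.00
Total interest: $46.38 + $34.64 + $22.56 + $10.13 = $113.71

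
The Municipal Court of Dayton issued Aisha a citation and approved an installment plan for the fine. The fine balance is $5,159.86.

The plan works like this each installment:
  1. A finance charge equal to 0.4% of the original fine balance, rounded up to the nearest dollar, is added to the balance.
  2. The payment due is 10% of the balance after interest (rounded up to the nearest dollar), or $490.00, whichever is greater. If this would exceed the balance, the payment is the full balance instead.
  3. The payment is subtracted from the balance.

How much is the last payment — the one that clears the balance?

Installment 1: $5,159.86 +$21.00 interest = $5,180.86; pay $519.00 → $4,661.86
Installment 2: $4,661.86 +$21.00 interest = $4,682.86; pay $490.00 → $4,192.86
Installment 3: $4,192.86 +$21.00 interest = $4,213.86; pay $490.00 → $3,723.86
Installment 4: $3,723.86 +$21.00 interest = $3,744.86; pay $490.00 → $3,254.86
Installment 5: $3,254.86 +$21.00 interest = $3,275.86; pay $490.00 → $2,785.86
Installment 6: $2,785.86 +$21.00 interest = $2,806.86; pay $490.00 → $2,316.86
Installment 7: $2,316.86 +$21.00 interest = $2,337.86; pay $490.00 → $1,847.86
Installment 8: $1,847.86 +$21.00 interest = $1,868.86; pay $490.00 → $1,378.86
Installment 9: $1,378.86 +$21.00 interest = $1,399.86; pay $490.00 → $909.86
Installment 10: $909.86 +$21.00 interest = $930.86; pay $490.00 → $440.86
Installment 11: $440.86 +$21.00 interest = $461.86; pay $461.86 → $0.00

$461.86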